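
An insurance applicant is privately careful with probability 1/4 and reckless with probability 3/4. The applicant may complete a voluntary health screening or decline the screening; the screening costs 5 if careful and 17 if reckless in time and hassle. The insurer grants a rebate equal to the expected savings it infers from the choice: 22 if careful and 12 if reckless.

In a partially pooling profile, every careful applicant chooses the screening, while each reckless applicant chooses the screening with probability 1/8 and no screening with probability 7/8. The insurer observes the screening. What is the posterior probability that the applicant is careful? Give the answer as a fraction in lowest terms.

8/11

P(the screening) = (1/4)·1 + (3/4)·(1/8) = 11/32.
By Bayes' rule, P(careful | the screening) = (1/4) / (11/32) = 8/11.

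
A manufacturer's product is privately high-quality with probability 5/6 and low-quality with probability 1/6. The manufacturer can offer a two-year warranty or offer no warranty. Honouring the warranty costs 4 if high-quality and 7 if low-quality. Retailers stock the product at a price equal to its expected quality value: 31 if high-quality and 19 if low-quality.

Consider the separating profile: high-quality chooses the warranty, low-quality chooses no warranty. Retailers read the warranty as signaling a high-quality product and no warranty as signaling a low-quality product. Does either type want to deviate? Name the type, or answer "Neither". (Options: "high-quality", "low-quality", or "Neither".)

low-quality

The warranty pays 31; no warranty pays 19.
high-quality: assigned the warranty, nets 31 − 4 = 27; deviating to no warranty nets 19.
low-quality: assigned no warranty, nets 19; deviating to the warranty nets 31 − 7 = 24.
The low-quality type gains 5 by deviating.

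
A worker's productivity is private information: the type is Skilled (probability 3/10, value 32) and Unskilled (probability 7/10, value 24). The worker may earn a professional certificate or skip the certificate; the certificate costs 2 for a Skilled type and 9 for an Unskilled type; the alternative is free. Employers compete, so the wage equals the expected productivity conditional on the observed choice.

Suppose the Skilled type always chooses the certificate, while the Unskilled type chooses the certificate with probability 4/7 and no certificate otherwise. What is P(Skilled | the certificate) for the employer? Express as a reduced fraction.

3/7

P(the certificate) = (3/10)·1 + (7/10)·(4/7) = 7/10.
By Bayes' rule, P(Skilled | the certificate) = (3/10) / (7/10) = 3/7.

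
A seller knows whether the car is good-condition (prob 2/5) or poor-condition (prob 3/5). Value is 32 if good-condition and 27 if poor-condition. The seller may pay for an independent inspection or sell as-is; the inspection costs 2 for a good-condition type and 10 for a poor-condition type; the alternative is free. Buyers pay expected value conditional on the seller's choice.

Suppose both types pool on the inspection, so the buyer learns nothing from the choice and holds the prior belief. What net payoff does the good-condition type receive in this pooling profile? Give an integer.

Pooled price = 2/5·32 + 3/5·27 = 29.
good-condition pays cost 2 for the inspection, so net payoff = 29 − 2 = 27.

27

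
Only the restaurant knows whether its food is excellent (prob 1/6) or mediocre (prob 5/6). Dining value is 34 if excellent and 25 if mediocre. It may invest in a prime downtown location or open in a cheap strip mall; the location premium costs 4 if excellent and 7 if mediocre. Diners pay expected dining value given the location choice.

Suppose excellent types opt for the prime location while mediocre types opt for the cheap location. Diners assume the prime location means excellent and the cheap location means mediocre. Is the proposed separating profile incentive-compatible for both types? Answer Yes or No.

Under these beliefs, the prime location earns price premium 34 and the cheap location earns price premium 25.
excellent: the prime location nets 34 − 4 = 30; the cheap location nets 25. excellent prefers the prime location.
mediocre: the prime location nets 34 − 7 = 27; the cheap location nets 25. mediocre would deviate to the prime location.
mediocre has a profitable deviation, so the profile is not an equilibrium.

No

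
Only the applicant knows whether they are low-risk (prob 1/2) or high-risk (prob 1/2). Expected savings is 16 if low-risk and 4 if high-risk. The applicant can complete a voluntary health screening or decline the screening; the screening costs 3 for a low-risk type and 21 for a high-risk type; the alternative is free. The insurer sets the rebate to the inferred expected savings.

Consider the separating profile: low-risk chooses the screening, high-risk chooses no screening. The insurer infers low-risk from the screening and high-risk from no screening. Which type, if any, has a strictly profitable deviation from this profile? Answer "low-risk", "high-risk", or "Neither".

Neither

The screening pays 16; no screening pays 4.
low-risk: assigned the screening, nets 16 − 3 = 13; deviating to no screening nets 4.
high-risk: assigned no screening, nets 4; deviating to the screening nets 16 − 21 = -5.
Both types strictly prefer their assigned action; no profitable deviation.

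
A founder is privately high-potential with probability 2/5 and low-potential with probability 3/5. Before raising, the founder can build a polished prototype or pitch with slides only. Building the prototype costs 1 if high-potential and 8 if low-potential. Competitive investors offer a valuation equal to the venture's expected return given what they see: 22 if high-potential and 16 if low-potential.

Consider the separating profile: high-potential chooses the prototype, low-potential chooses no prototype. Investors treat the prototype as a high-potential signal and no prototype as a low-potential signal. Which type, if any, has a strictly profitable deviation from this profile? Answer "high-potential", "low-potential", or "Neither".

Neither

The prototype pays 22; no prototype pays 16.
high-potential: assigned the prototype, nets 22 − 1 = 21; deviating to no prototype nets 16.
low-potential: assigned no prototype, nets 16; deviating to the prototype nets 22 − 8 = 14.
Both types strictly prefer their assigned action; no profitable deviation.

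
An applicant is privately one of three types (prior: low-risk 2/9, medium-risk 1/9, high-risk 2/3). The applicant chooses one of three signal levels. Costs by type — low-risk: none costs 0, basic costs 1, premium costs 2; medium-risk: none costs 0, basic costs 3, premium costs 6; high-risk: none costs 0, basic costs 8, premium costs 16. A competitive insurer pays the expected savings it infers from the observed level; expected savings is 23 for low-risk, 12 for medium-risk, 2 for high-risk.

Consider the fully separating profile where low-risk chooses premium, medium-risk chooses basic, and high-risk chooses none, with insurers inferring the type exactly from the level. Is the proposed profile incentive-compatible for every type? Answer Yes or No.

Separating rebates: premium → 23, basic → 12, none → 2.
low-risk (assigned premium): none: 2 − 0 = 2; basic: 12 − 1 = 11; premium: 23 − 2 = 21. low-risk stays.
medium-risk (assigned basic): none: 2 − 0 = 2; basic: 12 − 3 = 9; premium: 23 − 6 = 17. medium-risk prefers premium.
high-risk (assigned none): none: 2 − 0 = 2; basic: 12 − 8 = 4; premium: 23 − 16 = 7. high-risk prefers premium.
At least one type deviates; the separating profile fails.

No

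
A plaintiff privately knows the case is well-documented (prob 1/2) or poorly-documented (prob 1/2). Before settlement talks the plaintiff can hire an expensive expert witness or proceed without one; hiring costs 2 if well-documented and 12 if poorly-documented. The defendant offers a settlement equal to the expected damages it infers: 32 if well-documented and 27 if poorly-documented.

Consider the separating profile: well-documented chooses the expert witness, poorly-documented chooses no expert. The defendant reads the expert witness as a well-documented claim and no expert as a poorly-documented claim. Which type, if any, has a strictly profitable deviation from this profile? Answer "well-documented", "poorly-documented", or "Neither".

The expert witness pays 32; no expert pays 27.
well-documented: assigned the expert witness, nets 32 − 2 = 30; deviating to no expert nets 27.
poorly-documented: assigned no expert, nets 27; deviating to the expert witness nets 32 − 12 = 20.
Both types strictly prefer their assigned action; no profitable deviation.

Neither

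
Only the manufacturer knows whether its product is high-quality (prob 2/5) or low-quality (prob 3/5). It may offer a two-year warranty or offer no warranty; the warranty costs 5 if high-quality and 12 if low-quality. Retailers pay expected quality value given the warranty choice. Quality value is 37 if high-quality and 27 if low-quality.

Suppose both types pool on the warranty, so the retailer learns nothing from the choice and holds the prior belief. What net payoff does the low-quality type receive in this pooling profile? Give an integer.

Pooled price = 2/5·37 + 3/5·27 = 31.
low-quality pays cost 12 for the warranty, so net payoff = 31 − 12 = 19.

19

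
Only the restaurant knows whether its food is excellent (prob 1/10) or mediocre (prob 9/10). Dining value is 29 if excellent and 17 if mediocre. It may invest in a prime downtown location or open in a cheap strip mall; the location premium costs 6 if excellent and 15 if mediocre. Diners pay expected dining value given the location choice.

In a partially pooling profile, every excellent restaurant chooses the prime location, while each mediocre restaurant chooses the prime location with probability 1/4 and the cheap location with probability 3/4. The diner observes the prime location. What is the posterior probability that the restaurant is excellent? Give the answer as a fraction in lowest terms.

P(the prime location) = (1/10)·1 + (9/10)·(1/4) = 13/40.
By Bayes' rule, P(excellent | the prime location) = (1/10) / (13/40) = 4/13.

4/13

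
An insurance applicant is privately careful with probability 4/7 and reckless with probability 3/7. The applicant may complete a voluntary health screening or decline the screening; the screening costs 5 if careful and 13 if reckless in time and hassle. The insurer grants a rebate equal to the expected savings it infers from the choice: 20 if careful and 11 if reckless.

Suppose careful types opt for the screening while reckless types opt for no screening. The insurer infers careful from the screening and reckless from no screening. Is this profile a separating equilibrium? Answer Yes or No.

Under these beliefs, the screening earns rebate 20 and no screening earns rebate 11.
careful: the screening nets 20 − 5 = 15; no screening nets 11. careful prefers the screening.
reckless: the screening nets 20 − 13 = 7; no screening nets 11. reckless prefers no screening.
Neither type deviates, so the separating profile is an equilibrium.

Yes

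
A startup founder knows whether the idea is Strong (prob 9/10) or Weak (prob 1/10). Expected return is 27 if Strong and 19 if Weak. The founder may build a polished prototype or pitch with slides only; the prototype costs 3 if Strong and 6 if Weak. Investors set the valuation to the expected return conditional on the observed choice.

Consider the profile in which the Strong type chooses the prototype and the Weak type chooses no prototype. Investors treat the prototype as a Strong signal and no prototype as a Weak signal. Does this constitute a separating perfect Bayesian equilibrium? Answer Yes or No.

Under these beliefs, the prototype earns valuation 27 and no prototype earns valuation 19.
Strong: the prototype nets 27 − 3 = 24; no prototype nets 19. Strong prefers the prototype.
Weak: the prototype nets 27 − 6 = 21; no prototype nets 19. Weak would deviate to the prototype.
Weak has a profitable deviation, so the profile is not an equilibrium.

No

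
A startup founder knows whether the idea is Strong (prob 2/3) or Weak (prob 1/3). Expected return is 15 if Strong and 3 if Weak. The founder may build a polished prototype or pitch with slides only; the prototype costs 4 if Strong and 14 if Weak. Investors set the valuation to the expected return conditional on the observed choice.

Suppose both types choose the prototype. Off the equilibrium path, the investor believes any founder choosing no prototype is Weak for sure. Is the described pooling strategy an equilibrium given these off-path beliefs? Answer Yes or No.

No

On path, the investor holds the prior and pays 2/3·15 + 1/3·3 = 11. Off path (no prototype), believing Weak, it pays 3.
Strong: the prototype nets 11 − 4 = 7; no prototype nets 3. Strong stays.
Weak: the prototype nets 11 − 14 = -3; no prototype nets 3. Weak would deviate.
A type deviates, so pooling fails.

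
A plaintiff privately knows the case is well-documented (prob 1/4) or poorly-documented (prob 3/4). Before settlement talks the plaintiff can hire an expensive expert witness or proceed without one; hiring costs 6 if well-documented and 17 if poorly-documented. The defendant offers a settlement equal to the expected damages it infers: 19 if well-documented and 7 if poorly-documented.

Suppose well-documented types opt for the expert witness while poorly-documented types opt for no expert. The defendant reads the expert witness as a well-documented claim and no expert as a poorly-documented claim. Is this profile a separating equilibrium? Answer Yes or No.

Under these beliefs, the expert witness earns settlement 19 and no expert earns settlement 7.
well-documented: the expert witness nets 19 − 6 = 13; no expert nets 7. well-documented prefers the expert witness.
poorly-documented: the expert witness nets 19 − 17 = 2; no expert nets 7. poorly-documented prefers no expert.
Neither type deviates, so the separating profile is an equilibrium.

Yes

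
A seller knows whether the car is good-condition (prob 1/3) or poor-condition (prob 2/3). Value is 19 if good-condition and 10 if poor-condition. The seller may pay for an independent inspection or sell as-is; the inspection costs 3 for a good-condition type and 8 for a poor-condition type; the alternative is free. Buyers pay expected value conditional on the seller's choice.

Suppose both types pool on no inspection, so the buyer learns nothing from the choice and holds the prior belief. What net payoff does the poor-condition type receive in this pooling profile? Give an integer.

13

Pooled price = 1/3·19 + 2/3·10 = 13.
poor-condition pays no cost for no inspection, so net payoff = 13.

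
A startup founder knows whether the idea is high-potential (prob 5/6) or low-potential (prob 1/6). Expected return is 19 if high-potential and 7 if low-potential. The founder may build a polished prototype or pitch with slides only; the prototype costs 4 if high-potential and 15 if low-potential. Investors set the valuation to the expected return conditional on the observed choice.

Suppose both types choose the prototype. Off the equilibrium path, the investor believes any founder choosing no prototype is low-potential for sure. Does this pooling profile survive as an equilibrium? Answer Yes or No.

No

On path, the investor holds the prior and pays 5/6·19 + 1/6·7 = 17. Off path (no prototype), believing low-potential, it pays 7.
high-potential: the prototype nets 17 − 4 = 13; no prototype nets 7. high-potential stays.
low-potential: the prototype nets 17 − 15 = 2; no prototype nets 7. low-potential would deviate.
A type deviates, so pooling fails.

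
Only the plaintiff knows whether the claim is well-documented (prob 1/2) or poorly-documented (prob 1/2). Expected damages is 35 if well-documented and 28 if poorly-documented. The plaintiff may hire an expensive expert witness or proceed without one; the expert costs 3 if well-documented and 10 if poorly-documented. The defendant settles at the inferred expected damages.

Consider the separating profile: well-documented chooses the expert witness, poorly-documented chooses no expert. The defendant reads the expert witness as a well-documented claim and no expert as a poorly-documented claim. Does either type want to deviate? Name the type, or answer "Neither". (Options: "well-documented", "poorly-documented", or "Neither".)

Neither

The expert witness pays 35; no expert pays 28.
well-documented: assigned the expert witness, nets 35 − 3 = 32; deviating to no expert nets 28.
poorly-documented: assigned no expert, nets 28; deviating to the expert witness nets 35 − 10 = 25.
Both types strictly prefer their assigned action; no profitable deviation.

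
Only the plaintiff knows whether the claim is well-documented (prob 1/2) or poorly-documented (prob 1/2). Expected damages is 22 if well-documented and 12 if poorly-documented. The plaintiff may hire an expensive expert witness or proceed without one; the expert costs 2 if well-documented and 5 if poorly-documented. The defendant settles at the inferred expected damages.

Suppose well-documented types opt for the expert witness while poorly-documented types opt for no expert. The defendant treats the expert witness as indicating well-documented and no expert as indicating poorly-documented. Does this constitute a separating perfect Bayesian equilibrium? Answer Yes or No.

Under these beliefs, the expert witness earns settlement 22 and no expert earns settlement 12.
well-documented: the expert witness nets 22 − 2 = 20; no expert nets 12. well-documented prefers the expert witness.
poorly-documented: the expert witness nets 22 − 5 = 17; no expert nets 12. poorly-documented would deviate to the expert witness.
poorly-documented has a profitable deviation, so the profile is not an equilibrium.

No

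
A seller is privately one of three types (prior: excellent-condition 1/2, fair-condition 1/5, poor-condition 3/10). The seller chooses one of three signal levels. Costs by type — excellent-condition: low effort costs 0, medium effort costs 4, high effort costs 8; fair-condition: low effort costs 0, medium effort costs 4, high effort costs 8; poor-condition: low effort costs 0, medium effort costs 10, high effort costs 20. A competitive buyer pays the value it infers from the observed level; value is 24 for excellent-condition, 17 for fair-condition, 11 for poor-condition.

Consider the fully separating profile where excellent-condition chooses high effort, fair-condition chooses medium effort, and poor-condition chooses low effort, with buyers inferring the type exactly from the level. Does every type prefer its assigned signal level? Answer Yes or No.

Separating prices: high effort → 24, medium effort → 17, low effort → 11.
excellent-condition (assigned high effort): low effort: 11 − 0 = 11; medium effort: 17 − 4 = 13; high effort: 24 − 8 = 16. excellent-condition stays.
fair-condition (assigned medium effort): low effort: 11 − 0 = 11; medium effort: 17 − 4 = 13; high effort: 24 − 8 = 16. fair-condition prefers high effort.
poor-condition (assigned low effort): low effort: 11 − 0 = 11; medium effort: 17 − 10 = 7; high effort: 24 − 20 = 4. poor-condition stays.
At least one type deviates; the separating profile fails.

No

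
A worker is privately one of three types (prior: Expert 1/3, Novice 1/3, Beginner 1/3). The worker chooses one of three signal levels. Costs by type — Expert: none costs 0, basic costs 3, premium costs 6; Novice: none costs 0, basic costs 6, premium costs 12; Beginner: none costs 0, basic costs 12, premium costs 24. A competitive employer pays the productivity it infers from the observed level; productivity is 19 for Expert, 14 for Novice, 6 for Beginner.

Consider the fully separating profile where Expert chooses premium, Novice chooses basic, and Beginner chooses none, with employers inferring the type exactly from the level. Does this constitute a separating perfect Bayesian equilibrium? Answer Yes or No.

Separating wages: premium → 19, basic → 14, none → 6.
Expert (assigned premium): none: 6 − 0 = 6; basic: 14 − 3 = 11; premium: 19 − 6 = 13. Expert stays.
Novice (assigned basic): none: 6 − 0 = 6; basic: 14 − 6 = 8; premium: 19 − 12 = 7. Novice stays.
Beginner (assigned none): none: 6 − 0 = 6; basic: 14 − 12 = 2; premium: 19 − 24 = -5. Beginner stays.
Every type prefers its assigned level; separation holds.

Yes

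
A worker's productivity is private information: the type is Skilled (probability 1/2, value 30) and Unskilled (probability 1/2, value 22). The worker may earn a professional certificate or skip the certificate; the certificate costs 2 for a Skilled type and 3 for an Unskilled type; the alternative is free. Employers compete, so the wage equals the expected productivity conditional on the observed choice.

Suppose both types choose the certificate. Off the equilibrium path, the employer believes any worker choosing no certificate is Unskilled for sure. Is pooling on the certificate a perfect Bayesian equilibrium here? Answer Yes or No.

On path, the employer holds the prior and pays 1/2·30 + 1/2·22 = 26. Off path (no certificate), believing Unskilled, it pays 22.
Skilled: the certificate nets 26 − 2 = 24; no certificate nets 22. Skilled stays.
Unskilled: the certificate nets 26 − 3 = 23; no certificate nets 22. Unskilled stays.
No type deviates, so pooling is sustained.

Yes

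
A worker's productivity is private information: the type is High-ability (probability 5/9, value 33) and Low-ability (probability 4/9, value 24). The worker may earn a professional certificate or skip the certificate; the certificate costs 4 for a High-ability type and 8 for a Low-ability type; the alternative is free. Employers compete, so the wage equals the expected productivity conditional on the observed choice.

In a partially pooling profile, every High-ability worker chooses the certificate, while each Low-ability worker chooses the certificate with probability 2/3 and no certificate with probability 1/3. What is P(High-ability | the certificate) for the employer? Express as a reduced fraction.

P(the certificate) = (5/9)·1 + (4/9)·(2/3) = 23/27.
By Bayes' rule, P(High-ability | the certificate) = (5/9) / (23/27) = 15/23.

15/23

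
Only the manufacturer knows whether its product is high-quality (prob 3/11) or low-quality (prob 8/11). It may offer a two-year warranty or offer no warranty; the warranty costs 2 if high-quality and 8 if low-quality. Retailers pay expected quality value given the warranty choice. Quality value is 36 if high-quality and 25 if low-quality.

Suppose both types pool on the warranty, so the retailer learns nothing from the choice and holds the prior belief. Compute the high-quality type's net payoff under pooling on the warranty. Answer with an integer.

26

Pooled price = 3/11·36 + 8/11·25 = 28.
high-quality pays cost 2 for the warranty, so net payoff = 28 − 2 = 26.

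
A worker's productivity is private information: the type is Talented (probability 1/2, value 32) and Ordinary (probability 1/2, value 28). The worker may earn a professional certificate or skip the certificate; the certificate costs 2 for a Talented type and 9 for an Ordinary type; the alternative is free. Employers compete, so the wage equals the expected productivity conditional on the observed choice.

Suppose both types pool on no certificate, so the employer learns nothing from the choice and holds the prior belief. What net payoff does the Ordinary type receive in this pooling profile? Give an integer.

30

Pooled wage = 1/2·32 + 1/2·28 = 30.
Ordinary pays no cost for no certificate, so net payoff = 30.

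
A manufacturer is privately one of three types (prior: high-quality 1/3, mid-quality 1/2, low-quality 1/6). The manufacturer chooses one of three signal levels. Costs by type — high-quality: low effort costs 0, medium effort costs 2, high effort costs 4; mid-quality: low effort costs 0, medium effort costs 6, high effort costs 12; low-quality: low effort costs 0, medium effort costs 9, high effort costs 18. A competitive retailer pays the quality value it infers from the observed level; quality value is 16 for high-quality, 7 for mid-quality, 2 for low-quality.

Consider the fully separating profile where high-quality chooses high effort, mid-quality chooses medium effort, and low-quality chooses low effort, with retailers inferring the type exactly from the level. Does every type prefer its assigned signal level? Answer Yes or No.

Separating prices: high effort → 16, medium effort → 7, low effort → 2.
high-quality (assigned high effort): low effort: 2 − 0 = 2; medium effort: 7 − 2 = 5; high effort: 16 − 4 = 12. high-quality stays.
mid-quality (assigned medium effort): low effort: 2 − 0 = 2; medium effort: 7 − 6 = 1; high effort: 16 − 12 = 4. mid-quality prefers high effort.
low-quality (assigned low effort): low effort: 2 − 0 = 2; medium effort: 7 − 9 = -2; high effort: 16 − 18 = -2. low-quality stays.
At least one type deviates; the separating profile fails.

No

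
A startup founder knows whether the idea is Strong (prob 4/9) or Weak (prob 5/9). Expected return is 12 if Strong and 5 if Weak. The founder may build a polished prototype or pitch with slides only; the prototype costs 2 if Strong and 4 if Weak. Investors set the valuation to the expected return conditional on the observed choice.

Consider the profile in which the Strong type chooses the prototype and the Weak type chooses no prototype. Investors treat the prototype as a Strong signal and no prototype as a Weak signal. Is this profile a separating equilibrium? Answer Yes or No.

No

Under these beliefs, the prototype earns valuation 12 and no prototype earns valuation 5.
Strong: the prototype nets 12 − 2 = 10; no prototype nets 5. Strong prefers the prototype.
Weak: the prototype nets 12 − 4 = 8; no prototype nets 5. Weak would deviate to the prototype.
Weak has a profitable deviation, so the profile is not an equilibrium.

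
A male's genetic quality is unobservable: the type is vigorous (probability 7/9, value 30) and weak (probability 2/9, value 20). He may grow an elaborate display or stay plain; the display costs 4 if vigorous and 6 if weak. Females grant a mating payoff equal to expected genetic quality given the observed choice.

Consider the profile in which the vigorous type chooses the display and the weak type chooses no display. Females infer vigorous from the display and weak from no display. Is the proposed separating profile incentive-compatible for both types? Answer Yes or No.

No

Under these beliefs, the display earns mating payoff 30 and no display earns mating payoff 20.
vigorous: the display nets 30 − 4 = 26; no display nets 20. vigorous prefers the display.
weak: the display nets 30 − 6 = 24; no display nets 20. weak would deviate to the display.
weak has a profitable deviation, so the profile is not an equilibrium.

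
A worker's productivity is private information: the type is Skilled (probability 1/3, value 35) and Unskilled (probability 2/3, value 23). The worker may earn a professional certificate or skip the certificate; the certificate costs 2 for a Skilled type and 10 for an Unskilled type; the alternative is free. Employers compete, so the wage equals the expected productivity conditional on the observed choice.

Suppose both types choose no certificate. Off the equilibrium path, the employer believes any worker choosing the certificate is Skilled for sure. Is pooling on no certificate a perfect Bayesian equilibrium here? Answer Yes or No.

No

On path, the employer holds the prior and pays 1/3·35 + 2/3·23 = 27. Off path (the certificate), believing Skilled, it pays 35.
Skilled: no certificate nets 27; the certificate nets 35 − 2 = 33. Skilled would deviate.
Unskilled: no certificate nets 27; the certificate nets 35 − 10 = 25. Unskilled stays.
A type deviates, so pooling fails.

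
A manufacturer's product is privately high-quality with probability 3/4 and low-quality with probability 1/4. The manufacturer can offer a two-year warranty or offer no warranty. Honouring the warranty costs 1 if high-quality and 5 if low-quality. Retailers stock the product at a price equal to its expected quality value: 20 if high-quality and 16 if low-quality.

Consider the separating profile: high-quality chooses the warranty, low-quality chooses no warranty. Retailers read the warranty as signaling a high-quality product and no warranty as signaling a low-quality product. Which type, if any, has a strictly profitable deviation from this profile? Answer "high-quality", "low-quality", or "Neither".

The warranty pays 20; no warranty pays 16.
high-quality: assigned the warranty, nets 20 − 1 = 19; deviating to no warranty nets 16.
low-quality: assigned no warranty, nets 16; deviating to the warranty nets 20 − 5 = 15.
Both types strictly prefer their assigned action; no profitable deviation.

Neither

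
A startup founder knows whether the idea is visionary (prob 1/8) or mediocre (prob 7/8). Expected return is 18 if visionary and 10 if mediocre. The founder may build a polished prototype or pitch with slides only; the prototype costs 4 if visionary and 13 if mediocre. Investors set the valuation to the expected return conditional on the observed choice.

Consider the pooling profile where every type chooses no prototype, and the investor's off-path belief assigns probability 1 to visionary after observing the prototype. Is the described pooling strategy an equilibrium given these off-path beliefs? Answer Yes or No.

On path, the investor holds the prior and pays 1/8·18 + 7/8·10 = 11. Off path (the prototype), believing visionary, it pays 18.
visionary: no prototype nets 11; the prototype nets 18 − 4 = 14. visionary would deviate.
mediocre: no prototype nets 11; the prototype nets 18 − 13 = 5. mediocre stays.
A type deviates, so pooling fails.

No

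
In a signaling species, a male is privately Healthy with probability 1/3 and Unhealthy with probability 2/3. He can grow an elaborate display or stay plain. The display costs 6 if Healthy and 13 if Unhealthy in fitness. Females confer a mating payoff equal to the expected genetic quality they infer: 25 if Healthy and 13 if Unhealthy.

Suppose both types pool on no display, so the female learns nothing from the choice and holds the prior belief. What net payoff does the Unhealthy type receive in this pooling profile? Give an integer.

17

Pooled mating payoff = 1/3·25 + 2/3·13 = 17.
Unhealthy pays no cost for no display, so net payoff = 17.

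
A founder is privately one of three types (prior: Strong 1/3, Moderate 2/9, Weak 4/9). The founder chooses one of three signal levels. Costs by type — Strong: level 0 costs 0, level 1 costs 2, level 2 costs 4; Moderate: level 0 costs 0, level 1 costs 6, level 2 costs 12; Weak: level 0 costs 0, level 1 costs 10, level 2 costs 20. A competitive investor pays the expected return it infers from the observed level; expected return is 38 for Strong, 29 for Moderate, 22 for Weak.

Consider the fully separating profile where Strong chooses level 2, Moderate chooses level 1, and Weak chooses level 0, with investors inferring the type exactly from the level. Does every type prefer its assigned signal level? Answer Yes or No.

No

Separating valuations: level 2 → 38, level 1 → 29, level 0 → 22.
Strong (assigned level 2): level 0: 22 − 0 = 22; level 1: 29 − 2 = 27; level 2: 38 − 4 = 34. Strong stays.
Moderate (assigned level 1): level 0: 22 − 0 = 22; level 1: 29 − 6 = 23; level 2: 38 − 12 = 26. Moderate prefers level 2.
Weak (assigned level 0): level 0: 22 − 0 = 22; level 1: 29 − 10 = 19; level 2: 38 − 20 = 18. Weak stays.
At least one type deviates; the separating profile fails.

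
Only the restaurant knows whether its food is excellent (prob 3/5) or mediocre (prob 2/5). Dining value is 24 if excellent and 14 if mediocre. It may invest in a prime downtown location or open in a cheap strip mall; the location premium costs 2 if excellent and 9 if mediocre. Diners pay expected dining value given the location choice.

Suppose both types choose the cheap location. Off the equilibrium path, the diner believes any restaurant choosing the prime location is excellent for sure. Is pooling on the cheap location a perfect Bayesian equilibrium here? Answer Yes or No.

No

On path, the diner holds the prior and pays 3/5·24 + 2/5·14 = 20. Off path (the prime location), believing excellent, it pays 24.
excellent: the cheap location nets 20; the prime location nets 24 − 2 = 22. excellent would deviate.
mediocre: the cheap location nets 20; the prime location nets 24 − 9 = 15. mediocre stays.
A type deviates, so pooling fails.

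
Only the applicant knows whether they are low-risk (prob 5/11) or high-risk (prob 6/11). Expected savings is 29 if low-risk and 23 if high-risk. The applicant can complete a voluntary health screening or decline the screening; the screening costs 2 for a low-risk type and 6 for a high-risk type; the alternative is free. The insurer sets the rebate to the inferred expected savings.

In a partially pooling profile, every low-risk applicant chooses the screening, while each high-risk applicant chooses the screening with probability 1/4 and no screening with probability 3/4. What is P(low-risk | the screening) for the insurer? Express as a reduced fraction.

10/13

P(the screening) = (5/11)·1 + (6/11)·(1/4) = 13/22.
By Bayes' rule, P(low-risk | the screening) = (5/11) / (13/22) = 10/13.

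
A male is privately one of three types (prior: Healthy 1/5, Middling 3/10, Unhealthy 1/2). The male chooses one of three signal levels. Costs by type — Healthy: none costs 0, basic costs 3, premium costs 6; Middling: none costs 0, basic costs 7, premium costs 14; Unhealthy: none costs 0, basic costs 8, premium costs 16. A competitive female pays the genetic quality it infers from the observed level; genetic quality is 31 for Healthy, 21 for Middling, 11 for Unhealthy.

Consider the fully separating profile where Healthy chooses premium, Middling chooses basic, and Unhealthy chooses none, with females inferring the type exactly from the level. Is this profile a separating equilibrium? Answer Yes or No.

No

Separating mating payoffs: premium → 31, basic → 21, none → 11.
Healthy (assigned premium): none: 11 − 0 = 11; basic: 21 − 3 = 18; premium: 31 − 6 = 25. Healthy stays.
Middling (assigned basic): none: 11 − 0 = 11; basic: 21 − 7 = 14; premium: 31 − 14 = 17. Middling prefers premium.
Unhealthy (assigned none): none: 11 − 0 = 11; basic: 21 − 8 = 13; premium: 31 − 16 = 15. Unhealthy prefers premium.
At least one type deviates; the separating profile fails.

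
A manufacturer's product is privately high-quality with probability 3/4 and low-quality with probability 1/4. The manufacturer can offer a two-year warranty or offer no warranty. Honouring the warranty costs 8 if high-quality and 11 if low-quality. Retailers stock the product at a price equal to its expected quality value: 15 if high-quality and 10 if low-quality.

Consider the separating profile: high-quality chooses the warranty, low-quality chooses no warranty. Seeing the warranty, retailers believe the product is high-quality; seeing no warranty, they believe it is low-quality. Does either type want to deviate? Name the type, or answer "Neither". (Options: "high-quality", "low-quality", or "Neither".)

The warranty pays 15; no warranty pays 10.
high-quality: assigned the warranty, nets 15 − 8 = 7; deviating to no warranty nets 10.
low-quality: assigned no warranty, nets 10; deviating to the warranty nets 15 − 11 = 4.
The high-quality type gains 3 by deviating.

high-quality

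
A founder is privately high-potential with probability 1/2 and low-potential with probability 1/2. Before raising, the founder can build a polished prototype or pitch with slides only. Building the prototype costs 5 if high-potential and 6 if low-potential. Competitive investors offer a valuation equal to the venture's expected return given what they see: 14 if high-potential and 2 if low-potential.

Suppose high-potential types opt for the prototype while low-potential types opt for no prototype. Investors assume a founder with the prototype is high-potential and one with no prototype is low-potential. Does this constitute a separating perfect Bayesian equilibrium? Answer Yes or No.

No

Under these beliefs, the prototype earns valuation 14 and no prototype earns valuation 2.
high-potential: the prototype nets 14 − 5 = 9; no prototype nets 2. high-potential prefers the prototype.
low-potential: the prototype nets 14 − 6 = 8; no prototype nets 2. low-potential would deviate to the prototype.
low-potential has a profitable deviation, so the profile is not an equilibrium.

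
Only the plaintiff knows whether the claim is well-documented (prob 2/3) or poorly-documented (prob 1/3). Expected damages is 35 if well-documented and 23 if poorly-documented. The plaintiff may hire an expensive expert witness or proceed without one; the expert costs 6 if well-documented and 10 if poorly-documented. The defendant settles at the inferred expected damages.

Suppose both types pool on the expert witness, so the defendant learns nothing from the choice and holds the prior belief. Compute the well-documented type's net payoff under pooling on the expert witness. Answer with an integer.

Pooled settlement = 2/3·35 + 1/3·23 = 31.
well-documented pays cost 6 for the expert witness, so net payoff = 31 − 6 = 25.

25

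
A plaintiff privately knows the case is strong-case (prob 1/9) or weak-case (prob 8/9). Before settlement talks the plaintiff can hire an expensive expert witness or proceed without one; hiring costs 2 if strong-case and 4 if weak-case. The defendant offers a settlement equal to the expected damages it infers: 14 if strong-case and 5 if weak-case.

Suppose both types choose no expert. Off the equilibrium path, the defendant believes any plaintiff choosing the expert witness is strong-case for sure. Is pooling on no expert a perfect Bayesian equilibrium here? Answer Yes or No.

No

On path, the defendant holds the prior and pays 1/9·14 + 8/9·5 = 6. Off path (the expert witness), believing strong-case, it pays 14.
strong-case: no expert nets 6; the expert witness nets 14 − 2 = 12. strong-case would deviate.
weak-case: no expert nets 6; the expert witness nets 14 − 4 = 10. weak-case would deviate.
A type deviates, so pooling fails.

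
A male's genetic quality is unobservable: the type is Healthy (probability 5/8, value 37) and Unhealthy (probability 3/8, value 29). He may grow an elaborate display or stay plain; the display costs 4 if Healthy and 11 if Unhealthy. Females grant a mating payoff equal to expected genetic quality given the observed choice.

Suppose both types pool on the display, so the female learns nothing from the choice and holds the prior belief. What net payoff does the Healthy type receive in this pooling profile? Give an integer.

30

Pooled mating payoff = 5/8·37 + 3/8·29 = 34.
Healthy pays cost 4 for the display, so net payoff = 34 − 4 = 30.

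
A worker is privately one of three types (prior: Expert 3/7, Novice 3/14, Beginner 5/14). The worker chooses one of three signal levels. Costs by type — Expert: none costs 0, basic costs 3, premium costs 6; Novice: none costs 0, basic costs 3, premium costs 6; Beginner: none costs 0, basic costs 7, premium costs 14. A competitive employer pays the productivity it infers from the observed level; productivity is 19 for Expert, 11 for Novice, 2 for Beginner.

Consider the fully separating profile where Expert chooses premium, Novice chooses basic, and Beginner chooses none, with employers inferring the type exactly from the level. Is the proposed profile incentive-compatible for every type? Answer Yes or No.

Separating wages: premium → 19, basic → 11, none → 2.
Expert (assigned premium): none: 2 − 0 = 2; basic: 11 − 3 = 8; premium: 19 − 6 = 13. Expert stays.
Novice (assigned basic): none: 2 − 0 = 2; basic: 11 − 3 = 8; premium: 19 − 6 = 13. Novice prefers premium.
Beginner (assigned none): none: 2 − 0 = 2; basic: 11 − 7 = 4; premium: 19 − 14 = 5. Beginner prefers premium.
At least one type deviates; the separating profile fails.

No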